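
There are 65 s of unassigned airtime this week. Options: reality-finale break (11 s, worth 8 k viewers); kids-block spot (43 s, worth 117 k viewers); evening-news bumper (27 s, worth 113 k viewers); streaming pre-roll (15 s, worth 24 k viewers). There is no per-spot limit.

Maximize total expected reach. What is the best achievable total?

Ranking by ratio (expected reach/s): evening-news bumper 4.19, kids-block spot 2.72, streaming pre-roll 1.60, reality-finale break 0.73.
Taking reality-finale break + 2×evening-news bumper: 65 s used, 234 in expected reach.
Nothing else within 65 s beats 234.

234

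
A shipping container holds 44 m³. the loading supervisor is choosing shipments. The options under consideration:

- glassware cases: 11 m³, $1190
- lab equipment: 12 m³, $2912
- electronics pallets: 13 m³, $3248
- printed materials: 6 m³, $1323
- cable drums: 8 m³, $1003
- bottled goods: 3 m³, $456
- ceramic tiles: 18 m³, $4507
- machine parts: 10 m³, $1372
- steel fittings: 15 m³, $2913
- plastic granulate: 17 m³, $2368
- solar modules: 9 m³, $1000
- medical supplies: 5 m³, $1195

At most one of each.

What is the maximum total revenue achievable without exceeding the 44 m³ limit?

10667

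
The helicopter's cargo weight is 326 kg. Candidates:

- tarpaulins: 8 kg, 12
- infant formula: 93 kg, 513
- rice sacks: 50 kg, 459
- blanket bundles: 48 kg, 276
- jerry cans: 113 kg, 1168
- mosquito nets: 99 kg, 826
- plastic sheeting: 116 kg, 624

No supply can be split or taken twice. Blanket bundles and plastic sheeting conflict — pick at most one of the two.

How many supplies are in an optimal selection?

The maximum people served within 326 kg is 2741.
For example tarpaulins + rice sacks + blanket bundles + jerry cans + mosquito nets achieves it, using 318 kg.
All optima have 5 supplies.

5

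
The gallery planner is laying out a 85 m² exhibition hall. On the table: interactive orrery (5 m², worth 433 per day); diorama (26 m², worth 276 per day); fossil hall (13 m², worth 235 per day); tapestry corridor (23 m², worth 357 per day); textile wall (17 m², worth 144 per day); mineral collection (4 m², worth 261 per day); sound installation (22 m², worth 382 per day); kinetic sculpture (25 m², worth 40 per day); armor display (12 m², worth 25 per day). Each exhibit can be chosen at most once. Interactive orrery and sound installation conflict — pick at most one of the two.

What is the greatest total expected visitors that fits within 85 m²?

Taking interactive orrery + diorama + fossil hall + tapestry corridor + mineral collection + armor display: 83 m² used, 1587 in expected visitors.
Runner-up interactive orrery + diorama + fossil hall + tapestry corridor + mineral collection tops out at 1562.

1587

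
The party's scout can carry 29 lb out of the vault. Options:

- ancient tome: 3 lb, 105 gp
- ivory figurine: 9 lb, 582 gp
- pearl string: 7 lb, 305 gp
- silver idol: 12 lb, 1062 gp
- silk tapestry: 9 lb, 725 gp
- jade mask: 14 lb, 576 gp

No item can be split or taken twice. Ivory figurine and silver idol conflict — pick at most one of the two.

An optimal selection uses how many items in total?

Optimal total is 2092.
One optimal bundle: pearl string + silver idol + silk tapestry (28 lb).
Any selection reaching 2092 contains exactly 3 items.

3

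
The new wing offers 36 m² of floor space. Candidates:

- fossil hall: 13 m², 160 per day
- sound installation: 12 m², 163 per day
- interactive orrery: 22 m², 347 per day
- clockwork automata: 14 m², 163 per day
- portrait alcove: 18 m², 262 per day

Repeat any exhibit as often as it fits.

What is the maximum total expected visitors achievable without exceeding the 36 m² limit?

By expected visitors per m²: interactive orrery 15.77, portrait alcove 14.56, sound installation 13.58 lead.
A density-first pass picks sound installation + interactive orrery — 510 at 34 m².
Dropping sound installation and interactive orrery frees 34 m²; slotting in 2×portrait alcove (36 m²) lifts the total to 524 at 36 m².

524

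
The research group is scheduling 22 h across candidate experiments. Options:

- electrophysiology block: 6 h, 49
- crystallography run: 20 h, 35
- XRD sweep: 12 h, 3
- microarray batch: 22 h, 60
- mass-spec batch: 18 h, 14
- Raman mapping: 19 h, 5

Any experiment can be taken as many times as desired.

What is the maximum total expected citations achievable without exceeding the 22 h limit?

147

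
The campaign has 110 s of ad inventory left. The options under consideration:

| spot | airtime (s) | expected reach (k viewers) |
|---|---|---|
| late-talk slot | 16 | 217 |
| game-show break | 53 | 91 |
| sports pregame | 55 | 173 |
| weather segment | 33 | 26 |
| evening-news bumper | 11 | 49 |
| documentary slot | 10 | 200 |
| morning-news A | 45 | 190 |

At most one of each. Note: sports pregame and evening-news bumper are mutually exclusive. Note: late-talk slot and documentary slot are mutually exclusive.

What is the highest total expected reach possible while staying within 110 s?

By expected reach per s: documentary slot 20.00, late-talk slot 13.56, evening-news bumper 4.45 lead.
Taking sports pregame + documentary slot + morning-news A: 110 s used, 563 in expected reach.

563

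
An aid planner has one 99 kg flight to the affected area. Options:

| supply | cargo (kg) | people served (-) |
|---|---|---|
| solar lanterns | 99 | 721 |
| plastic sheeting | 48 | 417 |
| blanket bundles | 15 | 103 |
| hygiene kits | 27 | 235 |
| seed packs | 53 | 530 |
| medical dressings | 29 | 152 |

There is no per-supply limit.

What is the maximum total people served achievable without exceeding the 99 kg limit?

Density check — seed packs 10.00, hygiene kits 8.70, plastic sheeting 8.69 are the best per kg.
Taking blanket bundles + hygiene kits + seed packs: 95 kg used, 868 in people served.

868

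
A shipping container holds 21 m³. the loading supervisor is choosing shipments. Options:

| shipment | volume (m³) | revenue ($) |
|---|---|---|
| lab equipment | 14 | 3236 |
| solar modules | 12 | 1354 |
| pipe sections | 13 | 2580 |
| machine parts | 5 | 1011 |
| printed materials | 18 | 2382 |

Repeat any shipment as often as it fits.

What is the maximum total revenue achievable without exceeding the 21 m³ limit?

4247

Density check — lab equipment 231.14, machine parts 202.20, pipe sections 198.46 are the best per m³.
Taking lab equipment + machine parts: 19 m³ used, 4247 in revenue.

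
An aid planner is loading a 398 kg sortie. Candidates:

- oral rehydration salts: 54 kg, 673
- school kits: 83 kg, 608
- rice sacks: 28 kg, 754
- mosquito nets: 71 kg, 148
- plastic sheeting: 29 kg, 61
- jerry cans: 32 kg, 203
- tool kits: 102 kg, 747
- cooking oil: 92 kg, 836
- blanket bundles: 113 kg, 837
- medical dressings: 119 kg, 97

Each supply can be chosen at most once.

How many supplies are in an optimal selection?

5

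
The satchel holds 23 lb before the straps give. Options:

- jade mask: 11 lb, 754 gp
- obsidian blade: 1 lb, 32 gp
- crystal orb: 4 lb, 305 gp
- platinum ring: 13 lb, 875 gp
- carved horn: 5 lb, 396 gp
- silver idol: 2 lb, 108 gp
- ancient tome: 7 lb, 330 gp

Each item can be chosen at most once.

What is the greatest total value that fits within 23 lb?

Taking the top-ratio items first gives jade mask + obsidian blade + crystal orb + carved horn + silver idol for 1595 (23 lb).
Replace jade mask and silver idol with platinum ring: the trade gains 13 net, giving 1608 at 23 lb.
Every other selection either busts 23 lb or fails to beat 1608.

1608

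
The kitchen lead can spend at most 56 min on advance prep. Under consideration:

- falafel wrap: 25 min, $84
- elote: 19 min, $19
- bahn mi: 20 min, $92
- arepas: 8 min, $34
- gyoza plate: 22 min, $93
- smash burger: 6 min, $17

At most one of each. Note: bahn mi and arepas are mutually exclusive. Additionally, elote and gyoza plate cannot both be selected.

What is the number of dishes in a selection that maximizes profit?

Optimal total is 211.
One optimal bundle: falafel wrap + arepas + gyoza plate (55 min).
Every optimal selection uses 3 dishes.

3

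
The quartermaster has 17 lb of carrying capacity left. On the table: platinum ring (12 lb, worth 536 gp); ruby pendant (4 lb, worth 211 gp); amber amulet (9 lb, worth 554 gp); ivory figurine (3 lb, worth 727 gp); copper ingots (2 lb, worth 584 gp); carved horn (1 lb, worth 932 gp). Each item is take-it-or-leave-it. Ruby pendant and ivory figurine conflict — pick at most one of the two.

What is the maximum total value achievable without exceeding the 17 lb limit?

2797

Ranking by ratio (value/lb): carved horn 932.00, copper ingots 292.00, ivory figurine 242.33.
Best packing: amber amulet + ivory figurine + copper ingots + carved horn — 15 lb, 2797 total.
No other feasible combination exceeds 2797.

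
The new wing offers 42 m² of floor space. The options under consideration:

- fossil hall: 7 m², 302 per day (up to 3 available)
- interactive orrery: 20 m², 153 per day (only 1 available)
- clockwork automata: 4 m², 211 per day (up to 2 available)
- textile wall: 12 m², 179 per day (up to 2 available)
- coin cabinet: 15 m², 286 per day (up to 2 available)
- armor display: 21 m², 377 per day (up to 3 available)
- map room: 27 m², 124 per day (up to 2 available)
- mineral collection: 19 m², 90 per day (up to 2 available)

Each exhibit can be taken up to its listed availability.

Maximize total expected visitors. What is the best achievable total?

1507

The ratio ordering already packs tightly: 3×fossil hall + 2×clockwork automata + textile wall, 41 m², 1507.
That's the maximum — no swap from here does better than 1507.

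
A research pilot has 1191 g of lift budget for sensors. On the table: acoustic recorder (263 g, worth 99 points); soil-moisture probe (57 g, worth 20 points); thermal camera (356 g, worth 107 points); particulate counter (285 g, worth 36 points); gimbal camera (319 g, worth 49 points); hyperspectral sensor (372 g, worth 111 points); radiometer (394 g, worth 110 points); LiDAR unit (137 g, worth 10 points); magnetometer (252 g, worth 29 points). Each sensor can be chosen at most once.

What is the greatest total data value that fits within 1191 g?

Density check — acoustic recorder 0.38, soil-moisture probe 0.35, thermal camera 0.30, hyperspectral sensor 0.30 are the best per g.
Filling by ratio: acoustic recorder + soil-moisture probe + thermal camera + hyperspectral sensor + LiDAR unit for 347, with 6 g left unused.
Replace acoustic recorder and LiDAR unit with radiometer: the trade gains 1 net, giving 348 at 1179 g.
Every other selection either busts 1191 g or fails to beat 348.

348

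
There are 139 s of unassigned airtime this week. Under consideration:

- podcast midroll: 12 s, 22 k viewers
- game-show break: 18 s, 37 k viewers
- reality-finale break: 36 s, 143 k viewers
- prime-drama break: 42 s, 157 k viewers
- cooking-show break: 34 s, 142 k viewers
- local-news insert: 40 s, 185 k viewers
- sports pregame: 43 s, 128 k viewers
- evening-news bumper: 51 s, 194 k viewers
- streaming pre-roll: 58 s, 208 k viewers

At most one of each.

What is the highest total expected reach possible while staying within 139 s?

544

Taking the top-ratio spots first gives game-show break + reality-finale break + cooking-show break + local-news insert for 507 (128 s).
Dropping game-show break and cooking-show break frees 52 s; slotting in podcast midroll + evening-news bumper (63 s) lifts the total to 544 at 139 s.
Next best is podcast midroll + cooking-show break + local-news insert + evening-news bumper at 543 (137 s) — short by 1.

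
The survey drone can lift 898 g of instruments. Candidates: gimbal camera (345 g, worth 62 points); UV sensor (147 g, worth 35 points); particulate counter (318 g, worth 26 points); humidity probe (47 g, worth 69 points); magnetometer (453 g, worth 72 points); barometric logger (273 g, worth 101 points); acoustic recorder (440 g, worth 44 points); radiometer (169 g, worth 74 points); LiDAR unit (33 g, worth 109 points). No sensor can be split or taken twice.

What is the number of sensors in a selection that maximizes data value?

5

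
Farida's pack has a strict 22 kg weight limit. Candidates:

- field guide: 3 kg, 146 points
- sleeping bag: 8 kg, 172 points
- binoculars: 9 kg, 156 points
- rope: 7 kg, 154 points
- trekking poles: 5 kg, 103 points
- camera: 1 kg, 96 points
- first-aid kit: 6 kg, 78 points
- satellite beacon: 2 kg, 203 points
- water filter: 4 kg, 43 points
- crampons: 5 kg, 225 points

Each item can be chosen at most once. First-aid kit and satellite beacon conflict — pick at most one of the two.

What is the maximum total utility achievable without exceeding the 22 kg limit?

Density check — satellite beacon 101.50, camera 96.00, field guide 48.67, crampons 45.00 are the best per kg.
Best packing: field guide + rope + camera + satellite beacon + water filter + crampons — 22 kg, 867 total.

867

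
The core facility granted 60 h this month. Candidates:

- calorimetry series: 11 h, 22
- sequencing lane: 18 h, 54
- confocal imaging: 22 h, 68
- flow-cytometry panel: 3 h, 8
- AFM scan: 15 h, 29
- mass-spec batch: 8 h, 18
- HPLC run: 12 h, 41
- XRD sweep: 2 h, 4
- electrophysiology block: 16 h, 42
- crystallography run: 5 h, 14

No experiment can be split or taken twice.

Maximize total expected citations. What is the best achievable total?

Best packing: sequencing lane + confocal imaging + flow-cytometry panel + HPLC run + crystallography run — 60 h, 185 total.
Runner-up sequencing lane + confocal imaging + mass-spec batch + HPLC run tops out at 181.

185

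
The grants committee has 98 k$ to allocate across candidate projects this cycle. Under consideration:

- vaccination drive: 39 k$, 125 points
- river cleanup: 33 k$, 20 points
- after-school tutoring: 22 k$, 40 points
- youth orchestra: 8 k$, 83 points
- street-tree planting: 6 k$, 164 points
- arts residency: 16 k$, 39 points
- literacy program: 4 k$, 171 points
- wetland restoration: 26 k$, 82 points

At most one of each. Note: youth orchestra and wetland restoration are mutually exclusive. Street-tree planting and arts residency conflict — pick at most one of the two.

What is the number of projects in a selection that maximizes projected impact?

Optimal total is 583.
vaccination drive + after-school tutoring + youth orchestra + street-tree planting + literacy program hits 583 at 79 k$.
All optima have 5 projects.

5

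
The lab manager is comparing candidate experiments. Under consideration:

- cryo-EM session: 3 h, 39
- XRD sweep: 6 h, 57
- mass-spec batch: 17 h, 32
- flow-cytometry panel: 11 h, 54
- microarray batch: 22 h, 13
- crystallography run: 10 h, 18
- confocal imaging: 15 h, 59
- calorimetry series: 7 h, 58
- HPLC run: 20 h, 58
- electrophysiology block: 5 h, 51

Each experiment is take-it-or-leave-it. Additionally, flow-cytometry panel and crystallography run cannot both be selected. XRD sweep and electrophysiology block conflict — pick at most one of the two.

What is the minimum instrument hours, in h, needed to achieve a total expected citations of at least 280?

Look for the lowest-instrument combination reaching 280.
Taking cryo-EM session + mass-spec batch + flow-cytometry panel + confocal imaging + calorimetry series + electrophysiology block gives 293 (≥ 280) for 58 h.
No combination under 58 h hits 280.

58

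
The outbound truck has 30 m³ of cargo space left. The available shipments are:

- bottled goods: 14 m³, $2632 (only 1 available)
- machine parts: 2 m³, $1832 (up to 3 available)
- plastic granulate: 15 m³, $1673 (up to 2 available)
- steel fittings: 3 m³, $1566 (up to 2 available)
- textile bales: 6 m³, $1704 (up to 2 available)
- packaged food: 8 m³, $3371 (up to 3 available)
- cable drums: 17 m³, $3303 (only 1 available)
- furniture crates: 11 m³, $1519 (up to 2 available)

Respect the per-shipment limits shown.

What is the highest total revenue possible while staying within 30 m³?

15609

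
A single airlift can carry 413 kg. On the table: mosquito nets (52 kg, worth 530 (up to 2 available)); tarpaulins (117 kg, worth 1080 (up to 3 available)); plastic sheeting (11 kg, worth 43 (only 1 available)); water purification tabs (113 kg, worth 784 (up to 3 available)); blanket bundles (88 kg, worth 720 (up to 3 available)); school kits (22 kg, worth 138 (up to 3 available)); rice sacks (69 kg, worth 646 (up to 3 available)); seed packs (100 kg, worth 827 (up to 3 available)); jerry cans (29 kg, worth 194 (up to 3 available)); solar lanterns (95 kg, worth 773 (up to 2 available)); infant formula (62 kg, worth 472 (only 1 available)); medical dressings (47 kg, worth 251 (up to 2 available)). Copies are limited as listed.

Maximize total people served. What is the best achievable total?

Ranking by ratio (people served/kg): mosquito nets 10.19, rice sacks 9.36, tarpaulins 9.23.
The ratio heuristic lands on 2×mosquito nets + 3×rice sacks + seed packs (3825) but leaves 2 kg idle.
Replace 2×rice sacks and seed packs with 2×tarpaulins: the trade gains 41 net, giving 3866 at 407 kg.

3866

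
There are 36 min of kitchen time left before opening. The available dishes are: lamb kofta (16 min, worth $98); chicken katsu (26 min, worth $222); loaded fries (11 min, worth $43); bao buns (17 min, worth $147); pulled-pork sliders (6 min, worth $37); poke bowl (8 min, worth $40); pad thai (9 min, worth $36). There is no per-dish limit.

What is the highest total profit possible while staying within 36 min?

2×bao buns uses 34 of the 36 min and totals 294.
No other feasible combination exceeds 294.

294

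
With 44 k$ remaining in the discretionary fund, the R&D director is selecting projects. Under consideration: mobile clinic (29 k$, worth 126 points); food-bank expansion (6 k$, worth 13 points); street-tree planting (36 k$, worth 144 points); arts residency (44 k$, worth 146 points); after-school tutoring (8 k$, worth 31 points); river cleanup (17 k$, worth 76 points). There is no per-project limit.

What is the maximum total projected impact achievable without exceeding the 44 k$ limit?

By projected impact per k$: river cleanup 4.47, mobile clinic 4.34, street-tree planting 4.00, after-school tutoring 3.88 lead.
The ratio ordering already packs tightly: after-school tutoring + 2×river cleanup, 42 k$, 183.
The spare 2 k$ is too small for any remaining project, and no exchange beats 183.

183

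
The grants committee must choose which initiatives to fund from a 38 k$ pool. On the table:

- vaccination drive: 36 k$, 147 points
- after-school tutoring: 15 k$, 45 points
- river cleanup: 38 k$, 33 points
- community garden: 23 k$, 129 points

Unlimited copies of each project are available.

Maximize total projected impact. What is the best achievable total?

174

Taking after-school tutoring + community garden: 38 k$ used, 174 in projected impact.
That's the maximum — no swap from here does better than 174.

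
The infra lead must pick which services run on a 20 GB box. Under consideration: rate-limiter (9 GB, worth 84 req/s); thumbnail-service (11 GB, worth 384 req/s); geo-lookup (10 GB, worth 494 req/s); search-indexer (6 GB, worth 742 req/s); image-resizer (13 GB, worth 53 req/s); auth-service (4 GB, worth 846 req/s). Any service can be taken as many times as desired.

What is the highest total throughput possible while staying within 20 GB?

By throughput per GB: auth-service 211.50, search-indexer 123.67, geo-lookup 49.40, thumbnail-service 34.91 lead.
5×auth-service uses 20 of the 20 GB and totals 4230.
No other feasible combination exceeds 4230.

4230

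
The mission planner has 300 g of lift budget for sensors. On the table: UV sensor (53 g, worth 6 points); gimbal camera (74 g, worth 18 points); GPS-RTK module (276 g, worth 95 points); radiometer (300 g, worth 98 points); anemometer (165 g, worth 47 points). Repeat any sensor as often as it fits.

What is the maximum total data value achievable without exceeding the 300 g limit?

The ratio heuristic lands on GPS-RTK module (95) but leaves 24 g idle.
Replace GPS-RTK module with radiometer: the trade gains 3 net, giving 98 at 300 g.

98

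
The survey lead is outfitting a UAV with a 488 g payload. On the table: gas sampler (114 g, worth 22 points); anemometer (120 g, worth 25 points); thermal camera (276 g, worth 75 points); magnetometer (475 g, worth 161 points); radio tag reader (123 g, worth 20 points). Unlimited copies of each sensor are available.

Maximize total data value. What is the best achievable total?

Taking magnetometer: 475 g used, 161 in data value.
Nothing else within 488 g beats 161.

161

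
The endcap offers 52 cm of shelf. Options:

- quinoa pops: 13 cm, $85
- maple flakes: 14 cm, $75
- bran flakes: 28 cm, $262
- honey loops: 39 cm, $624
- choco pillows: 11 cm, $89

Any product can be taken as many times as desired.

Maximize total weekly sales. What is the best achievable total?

Best packing: honey loops + choco pillows — 50 cm, 713 total.
That's the maximum — no swap from here does better than 713.

713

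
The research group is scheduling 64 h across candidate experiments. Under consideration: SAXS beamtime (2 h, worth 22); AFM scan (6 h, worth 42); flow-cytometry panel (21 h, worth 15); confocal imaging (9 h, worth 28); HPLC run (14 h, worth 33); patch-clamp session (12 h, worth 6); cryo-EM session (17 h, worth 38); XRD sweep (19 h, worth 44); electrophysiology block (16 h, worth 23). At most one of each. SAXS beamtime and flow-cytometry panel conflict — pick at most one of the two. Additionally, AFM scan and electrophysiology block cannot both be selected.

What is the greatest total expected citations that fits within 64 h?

179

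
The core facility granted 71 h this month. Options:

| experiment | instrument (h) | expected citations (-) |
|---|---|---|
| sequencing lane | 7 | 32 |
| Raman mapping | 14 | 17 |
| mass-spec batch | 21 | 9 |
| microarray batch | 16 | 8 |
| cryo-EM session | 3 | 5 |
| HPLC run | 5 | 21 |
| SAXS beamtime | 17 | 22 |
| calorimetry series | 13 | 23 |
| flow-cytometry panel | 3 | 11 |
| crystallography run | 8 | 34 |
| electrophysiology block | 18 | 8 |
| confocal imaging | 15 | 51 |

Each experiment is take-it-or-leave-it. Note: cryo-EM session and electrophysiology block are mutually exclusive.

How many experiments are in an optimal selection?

8

Best achievable expected citations is 199.
sequencing lane + cryo-EM session + HPLC run + SAXS beamtime + calorimetry series + flow-cytometry panel + crystallography run + confocal imaging hits 199 at 71 h.
Any selection reaching 199 contains exactly 8 experiments.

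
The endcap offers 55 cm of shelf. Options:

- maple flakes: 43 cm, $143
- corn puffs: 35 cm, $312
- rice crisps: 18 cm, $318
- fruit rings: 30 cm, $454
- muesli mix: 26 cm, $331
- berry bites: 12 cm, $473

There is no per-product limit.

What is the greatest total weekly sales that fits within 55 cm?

The ratio ordering already packs tightly: 4×berry bites, 48 cm, 1892.
The spare 7 cm is too small for any remaining product, and no exchange beats 1892.

1892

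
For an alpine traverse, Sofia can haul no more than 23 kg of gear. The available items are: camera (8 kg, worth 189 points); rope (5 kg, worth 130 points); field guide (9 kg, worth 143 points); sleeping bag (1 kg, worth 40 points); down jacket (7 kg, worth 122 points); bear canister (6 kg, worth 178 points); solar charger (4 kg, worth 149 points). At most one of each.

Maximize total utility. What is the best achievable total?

646

Taking the top-ratio items first gives rope + sleeping bag + down jacket + bear canister + solar charger for 619 (23 kg).
Replace sleeping bag and down jacket with camera: the trade gains 27 net, giving 646 at 23 kg.
Nothing else within 23 kg beats 646.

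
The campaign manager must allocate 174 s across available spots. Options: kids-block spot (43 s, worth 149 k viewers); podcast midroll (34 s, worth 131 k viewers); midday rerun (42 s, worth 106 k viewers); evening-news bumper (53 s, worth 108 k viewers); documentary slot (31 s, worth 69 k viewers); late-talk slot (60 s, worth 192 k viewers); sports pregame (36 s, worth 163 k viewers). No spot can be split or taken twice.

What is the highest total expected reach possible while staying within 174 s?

635

By expected reach per s: sports pregame 4.53, podcast midroll 3.85, kids-block spot 3.47 lead.
The ratio ordering already packs tightly: kids-block spot + podcast midroll + late-talk slot + sports pregame, 173 s, 635.
Runner-up podcast midroll + midday rerun + late-talk slot + sports pregame tops out at 592.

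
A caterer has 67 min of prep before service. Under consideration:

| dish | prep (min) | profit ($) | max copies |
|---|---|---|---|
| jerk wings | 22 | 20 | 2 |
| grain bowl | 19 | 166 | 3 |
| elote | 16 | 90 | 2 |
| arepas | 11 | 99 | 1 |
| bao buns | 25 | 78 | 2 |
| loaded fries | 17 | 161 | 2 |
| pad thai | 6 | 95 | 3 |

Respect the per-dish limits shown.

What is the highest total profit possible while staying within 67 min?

Taking the top-ratio dishes first gives arepas + 2×loaded fries + 3×pad thai for 706 (63 min).
Replace 2×loaded fries with 2×grain bowl: the trade gains 10 net, giving 716 at 67 min.
No other feasible combination exceeds 716.

716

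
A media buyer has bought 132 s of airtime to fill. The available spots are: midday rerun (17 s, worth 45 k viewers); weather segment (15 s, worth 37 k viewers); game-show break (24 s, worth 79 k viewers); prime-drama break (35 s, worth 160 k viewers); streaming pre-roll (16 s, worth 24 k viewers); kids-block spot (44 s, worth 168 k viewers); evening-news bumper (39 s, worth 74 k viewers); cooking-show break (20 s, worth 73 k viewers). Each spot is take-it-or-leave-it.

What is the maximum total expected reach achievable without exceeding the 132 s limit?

Ranking by ratio (expected reach/s): prime-drama break 4.57, kids-block spot 3.82, cooking-show break 3.65, game-show break 3.29.
The ratio heuristic lands on game-show break + prime-drama break + kids-block spot + cooking-show break (480) but leaves 9 s idle.
The 24 s tied up in game-show break is better spent on midday rerun + weather segment — total rises to 483 (131 s).
Next best is game-show break + prime-drama break + kids-block spot + cooking-show break at 480 (123 s) — short by 3.

483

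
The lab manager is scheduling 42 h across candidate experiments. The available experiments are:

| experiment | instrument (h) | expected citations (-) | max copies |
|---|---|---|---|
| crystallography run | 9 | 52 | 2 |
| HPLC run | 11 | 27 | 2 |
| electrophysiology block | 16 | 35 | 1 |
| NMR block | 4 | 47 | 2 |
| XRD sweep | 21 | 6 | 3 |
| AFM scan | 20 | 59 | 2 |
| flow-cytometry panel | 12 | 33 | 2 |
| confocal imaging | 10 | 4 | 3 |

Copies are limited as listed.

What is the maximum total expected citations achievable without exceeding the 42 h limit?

233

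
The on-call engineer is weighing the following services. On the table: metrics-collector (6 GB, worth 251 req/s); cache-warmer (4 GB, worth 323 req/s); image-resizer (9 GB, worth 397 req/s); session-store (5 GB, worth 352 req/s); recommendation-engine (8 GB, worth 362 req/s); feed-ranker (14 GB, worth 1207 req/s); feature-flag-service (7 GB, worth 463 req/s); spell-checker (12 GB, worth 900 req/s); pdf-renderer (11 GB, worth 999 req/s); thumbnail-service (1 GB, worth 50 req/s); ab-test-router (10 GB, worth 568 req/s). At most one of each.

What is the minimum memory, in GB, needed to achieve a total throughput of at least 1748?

22

Minimise GB subject to total throughput ≥ 1748.
Taking cache-warmer + feature-flag-service + pdf-renderer gives 1785 (≥ 1748) for 22 GB.
Any bundle with less than 22 GB falls short of 1748.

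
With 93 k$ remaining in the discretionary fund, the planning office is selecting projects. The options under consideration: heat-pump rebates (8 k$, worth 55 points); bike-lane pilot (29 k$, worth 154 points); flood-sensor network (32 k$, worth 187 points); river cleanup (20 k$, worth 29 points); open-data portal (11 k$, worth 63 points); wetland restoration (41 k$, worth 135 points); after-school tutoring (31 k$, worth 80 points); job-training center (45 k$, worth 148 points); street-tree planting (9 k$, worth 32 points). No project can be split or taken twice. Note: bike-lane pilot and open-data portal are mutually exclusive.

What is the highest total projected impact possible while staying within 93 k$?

440

Best packing: heat-pump rebates + flood-sensor network + open-data portal + wetland restoration — 92 k$, 440 total.
The closest alternative, heat-pump rebates + bike-lane pilot + flood-sensor network + street-tree planting, reaches only 428.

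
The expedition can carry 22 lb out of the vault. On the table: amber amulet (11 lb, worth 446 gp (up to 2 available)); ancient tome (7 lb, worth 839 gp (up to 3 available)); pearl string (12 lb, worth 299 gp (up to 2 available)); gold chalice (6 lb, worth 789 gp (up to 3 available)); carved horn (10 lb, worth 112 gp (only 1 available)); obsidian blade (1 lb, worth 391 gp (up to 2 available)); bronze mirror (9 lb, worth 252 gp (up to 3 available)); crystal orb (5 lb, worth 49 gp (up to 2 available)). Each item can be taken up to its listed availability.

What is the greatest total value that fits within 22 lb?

3249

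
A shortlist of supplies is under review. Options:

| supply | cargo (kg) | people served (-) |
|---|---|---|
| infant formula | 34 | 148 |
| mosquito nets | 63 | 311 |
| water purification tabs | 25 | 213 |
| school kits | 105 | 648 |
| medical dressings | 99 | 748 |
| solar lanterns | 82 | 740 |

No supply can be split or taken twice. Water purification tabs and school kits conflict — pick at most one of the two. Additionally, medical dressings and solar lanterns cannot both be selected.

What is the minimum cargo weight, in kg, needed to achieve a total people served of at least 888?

107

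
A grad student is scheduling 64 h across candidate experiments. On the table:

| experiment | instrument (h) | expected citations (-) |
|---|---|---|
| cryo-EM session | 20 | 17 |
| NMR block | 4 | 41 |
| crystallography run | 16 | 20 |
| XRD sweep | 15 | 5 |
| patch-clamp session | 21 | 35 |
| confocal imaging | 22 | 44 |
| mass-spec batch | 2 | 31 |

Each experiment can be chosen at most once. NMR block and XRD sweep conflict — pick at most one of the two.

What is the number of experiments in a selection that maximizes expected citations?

5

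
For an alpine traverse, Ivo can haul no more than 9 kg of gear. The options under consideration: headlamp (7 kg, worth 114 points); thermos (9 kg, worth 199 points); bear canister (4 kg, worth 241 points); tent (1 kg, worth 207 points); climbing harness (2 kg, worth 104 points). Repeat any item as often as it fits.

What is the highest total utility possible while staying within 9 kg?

1863

Ranking by ratio (utility/kg): tent 207.00, bear canister 60.25, climbing harness 52.00.
Best packing: 9×tent — 9 kg, 1863 total.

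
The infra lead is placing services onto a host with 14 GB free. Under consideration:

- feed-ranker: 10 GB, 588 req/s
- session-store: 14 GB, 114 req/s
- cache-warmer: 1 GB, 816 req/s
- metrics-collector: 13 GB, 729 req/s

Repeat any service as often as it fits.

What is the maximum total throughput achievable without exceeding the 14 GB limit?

11424

Density check — cache-warmer 816.00, feed-ranker 58.80, metrics-collector 56.08, session-store 8.14 are the best per GB.
Best packing: 14×cache-warmer — 14 GB, 11424 total.
No other feasible combination exceeds 11424.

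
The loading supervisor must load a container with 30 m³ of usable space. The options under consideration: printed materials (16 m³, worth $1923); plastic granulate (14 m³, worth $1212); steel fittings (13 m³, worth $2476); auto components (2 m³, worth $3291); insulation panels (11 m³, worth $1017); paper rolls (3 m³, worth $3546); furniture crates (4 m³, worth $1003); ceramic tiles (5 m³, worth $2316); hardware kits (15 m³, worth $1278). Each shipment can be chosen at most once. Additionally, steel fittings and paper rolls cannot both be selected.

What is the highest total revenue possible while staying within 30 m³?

12079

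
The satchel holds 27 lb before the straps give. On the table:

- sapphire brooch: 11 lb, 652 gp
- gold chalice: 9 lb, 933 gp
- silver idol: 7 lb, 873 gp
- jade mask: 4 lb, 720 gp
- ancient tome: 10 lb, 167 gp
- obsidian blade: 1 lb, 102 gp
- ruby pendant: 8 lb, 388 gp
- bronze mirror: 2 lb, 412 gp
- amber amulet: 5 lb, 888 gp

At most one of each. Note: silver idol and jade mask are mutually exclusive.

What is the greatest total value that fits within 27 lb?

By value per lb: bronze mirror 206.00, jade mask 180.00, amber amulet 177.60, silver idol 124.71 lead.
Gold chalice + silver idol + obsidian blade + bronze mirror + amber amulet uses 24 of the 27 lb and totals 3208.

3208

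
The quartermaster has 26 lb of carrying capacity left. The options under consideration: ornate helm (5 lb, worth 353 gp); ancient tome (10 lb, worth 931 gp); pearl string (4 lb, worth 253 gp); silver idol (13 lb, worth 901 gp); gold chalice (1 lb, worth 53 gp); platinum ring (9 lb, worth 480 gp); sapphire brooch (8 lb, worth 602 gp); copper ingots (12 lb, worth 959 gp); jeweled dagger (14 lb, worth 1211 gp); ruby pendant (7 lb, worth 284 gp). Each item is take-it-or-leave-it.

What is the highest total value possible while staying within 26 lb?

By value per lb: ancient tome 93.10, jeweled dagger 86.50, copper ingots 79.92 lead.
Taking ancient tome + gold chalice + jeweled dagger: 25 lb used, 2195 in value.

2195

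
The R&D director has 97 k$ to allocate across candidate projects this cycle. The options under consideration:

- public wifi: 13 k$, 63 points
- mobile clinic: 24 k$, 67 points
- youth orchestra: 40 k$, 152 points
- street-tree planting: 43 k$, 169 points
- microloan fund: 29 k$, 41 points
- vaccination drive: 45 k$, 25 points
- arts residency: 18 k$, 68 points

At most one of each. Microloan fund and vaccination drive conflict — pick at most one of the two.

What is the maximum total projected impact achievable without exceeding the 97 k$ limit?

384

Density check — public wifi 4.85, street-tree planting 3.93, youth orchestra 3.80, arts residency 3.78 are the best per k$.
Taking public wifi + youth orchestra + street-tree planting: 96 k$ used, 384 in projected impact.
Runner-up public wifi + mobile clinic + youth orchestra + arts residency tops out at 350.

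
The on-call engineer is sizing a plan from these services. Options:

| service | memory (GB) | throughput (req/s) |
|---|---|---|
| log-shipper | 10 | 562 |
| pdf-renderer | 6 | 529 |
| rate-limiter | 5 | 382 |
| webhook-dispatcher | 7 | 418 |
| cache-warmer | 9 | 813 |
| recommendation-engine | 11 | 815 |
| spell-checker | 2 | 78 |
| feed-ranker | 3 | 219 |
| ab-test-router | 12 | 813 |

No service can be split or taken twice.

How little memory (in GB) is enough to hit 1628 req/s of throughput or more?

Look for the lowest-memory combination reaching 1628.
Taking pdf-renderer + rate-limiter + cache-warmer gives 1724 (≥ 1628) for 20 GB.
Any bundle with less than 20 GB falls short of 1628.

20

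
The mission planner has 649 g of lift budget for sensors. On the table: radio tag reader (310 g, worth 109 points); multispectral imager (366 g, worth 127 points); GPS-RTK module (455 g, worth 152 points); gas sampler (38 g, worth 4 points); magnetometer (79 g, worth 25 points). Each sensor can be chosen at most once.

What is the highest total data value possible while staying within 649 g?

Filling by ratio: radio tag reader + gas sampler + magnetometer for 138, with 222 g left unused.
Replace radio tag reader with GPS-RTK module: the trade gains 43 net, giving 181 at 572 g.
Nothing else within 649 g beats 181.

181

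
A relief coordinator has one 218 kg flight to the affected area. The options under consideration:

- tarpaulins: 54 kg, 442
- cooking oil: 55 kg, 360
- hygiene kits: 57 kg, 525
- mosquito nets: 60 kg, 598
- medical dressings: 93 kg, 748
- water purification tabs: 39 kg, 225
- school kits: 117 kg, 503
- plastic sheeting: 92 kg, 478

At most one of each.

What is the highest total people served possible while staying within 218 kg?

Greedy by ratio would take tarpaulins + hygiene kits + mosquito nets + water purification tabs: 210 kg used, total 1790.
The 93 kg tied up in tarpaulins and water purification tabs is better spent on medical dressings — total rises to 1871 (210 kg).

1871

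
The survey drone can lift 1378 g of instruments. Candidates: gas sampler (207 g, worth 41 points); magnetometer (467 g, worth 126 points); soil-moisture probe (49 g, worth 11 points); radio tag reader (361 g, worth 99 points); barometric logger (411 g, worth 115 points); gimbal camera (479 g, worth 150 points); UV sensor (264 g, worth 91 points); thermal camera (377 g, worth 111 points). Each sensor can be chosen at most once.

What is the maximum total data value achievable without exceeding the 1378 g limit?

404

Best packing: gas sampler + soil-moisture probe + gimbal camera + UV sensor + thermal camera — 1376 g, 404 total.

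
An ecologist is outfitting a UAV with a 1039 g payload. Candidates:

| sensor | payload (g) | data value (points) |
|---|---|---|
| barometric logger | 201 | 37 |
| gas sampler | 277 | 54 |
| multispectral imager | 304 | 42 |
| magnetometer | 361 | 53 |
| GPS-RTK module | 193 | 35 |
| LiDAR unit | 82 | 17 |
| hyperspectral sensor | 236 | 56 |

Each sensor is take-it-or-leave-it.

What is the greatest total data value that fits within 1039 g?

The ratio ordering already packs tightly: barometric logger + gas sampler + GPS-RTK module + LiDAR unit + hyperspectral sensor, 989 g, 199.

199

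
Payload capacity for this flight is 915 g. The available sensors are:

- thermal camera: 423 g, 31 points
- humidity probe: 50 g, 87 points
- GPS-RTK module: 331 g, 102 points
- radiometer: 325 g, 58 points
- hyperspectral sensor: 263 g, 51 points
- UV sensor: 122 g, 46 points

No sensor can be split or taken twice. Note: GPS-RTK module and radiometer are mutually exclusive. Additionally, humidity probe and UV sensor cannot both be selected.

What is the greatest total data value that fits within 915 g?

Density check — humidity probe 1.74, UV sensor 0.38, GPS-RTK module 0.31, hyperspectral sensor 0.19 are the best per g.
Humidity probe + GPS-RTK module + hyperspectral sensor uses 644 of the 915 g and totals 240.
Runner-up thermal camera + humidity probe + GPS-RTK module tops out at 220.

240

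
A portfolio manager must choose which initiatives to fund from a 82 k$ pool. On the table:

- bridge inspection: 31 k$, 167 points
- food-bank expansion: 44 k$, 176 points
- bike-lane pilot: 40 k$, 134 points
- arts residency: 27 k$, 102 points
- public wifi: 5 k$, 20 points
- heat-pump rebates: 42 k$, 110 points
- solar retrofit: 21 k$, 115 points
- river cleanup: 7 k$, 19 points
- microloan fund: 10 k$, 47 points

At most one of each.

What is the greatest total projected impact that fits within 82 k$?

The ratio heuristic lands on bridge inspection + public wifi + solar retrofit + river cleanup + microloan fund (368) but leaves 8 k$ idle.
Dropping public wifi and river cleanup and microloan fund frees 22 k$; slotting in arts residency (27 k$) lifts the total to 384 at 79 k$.

384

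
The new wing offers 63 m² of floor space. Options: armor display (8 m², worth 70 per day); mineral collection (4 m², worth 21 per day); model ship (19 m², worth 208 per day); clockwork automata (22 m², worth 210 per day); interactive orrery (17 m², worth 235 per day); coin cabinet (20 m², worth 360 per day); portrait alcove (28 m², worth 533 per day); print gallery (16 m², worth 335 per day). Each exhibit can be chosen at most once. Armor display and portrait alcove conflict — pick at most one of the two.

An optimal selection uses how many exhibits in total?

3

Best achievable expected visitors is 1103.
For example interactive orrery + portrait alcove + print gallery achieves it, using 61 m².
Every optimal selection uses 3 exhibits.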